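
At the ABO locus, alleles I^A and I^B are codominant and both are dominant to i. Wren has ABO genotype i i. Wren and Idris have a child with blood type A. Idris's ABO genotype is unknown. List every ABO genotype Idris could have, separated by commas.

For each candidate genotype of Idris, check whether crossing it with i i can produce every observed child phenotype.
  I^A I^A → possible child types {A} ✓
  I^A I^B → possible child types {A, B} ✓
  I^A i → possible child types {O, A} ✓
  I^B I^B → possible child types {B} ✗
  I^B i → possible child types {O, B} ✗
  i i → possible child types {O} ✗

I^A I^A, I^A I^B, I^A i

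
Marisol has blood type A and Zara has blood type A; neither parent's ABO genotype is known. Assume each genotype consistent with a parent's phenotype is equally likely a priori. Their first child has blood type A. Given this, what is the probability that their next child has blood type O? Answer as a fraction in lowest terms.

1/20

Possible genotypes: Marisol ∈ {I^A I^A, I^A i}; Zara ∈ {I^A I^A, I^A i}.
Weight each parental genotype pair by prior × P(type-A child):
  I^A I^A × I^A I^A: posterior weight 4/15; P(next child type O) = 0.
  I^A I^A × I^A i: posterior weight 4/15; P(next child type O) = 0.
  I^A i × I^A I^A: posterior weight 4/15; P(next child type O) = 0.
  I^A i × I^A i: posterior weight 1/5; P(next child type O) = 1/4.
Weighted sum = 1/20.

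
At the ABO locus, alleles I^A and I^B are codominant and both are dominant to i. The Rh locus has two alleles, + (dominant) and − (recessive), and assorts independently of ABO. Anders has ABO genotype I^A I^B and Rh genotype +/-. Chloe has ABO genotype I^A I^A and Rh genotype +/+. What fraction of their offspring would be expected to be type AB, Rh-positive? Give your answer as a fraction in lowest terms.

1/2

ABO cross I^A I^B × I^A I^A → offspring phenotypes: 1/2 A, 1/2 AB.
Rh cross +/- × +/+ → 1 Rh+.
Independent loci: P(type AB, Rh-positive) = 1/2 × 1 = 1/2.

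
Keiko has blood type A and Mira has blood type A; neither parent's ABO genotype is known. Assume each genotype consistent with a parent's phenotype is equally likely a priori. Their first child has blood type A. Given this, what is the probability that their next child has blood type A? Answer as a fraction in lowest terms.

Possible genotypes: Keiko ∈ {AA, AO}; Mira ∈ {AA, AO}.
Weight each parental genotype pair by prior × P(type-A child):
  AA × AA: posterior weight 4/15; P(next child type A) = 1.
  AA × AO: posterior weight 4/15; P(next child type A) = 1.
  AO × AA: posterior weight 4/15; P(next child type A) = 1.
  AO × AO: posterior weight 1/5; P(next child type A) = 3/4.
Weighted sum = 19/20.

19/20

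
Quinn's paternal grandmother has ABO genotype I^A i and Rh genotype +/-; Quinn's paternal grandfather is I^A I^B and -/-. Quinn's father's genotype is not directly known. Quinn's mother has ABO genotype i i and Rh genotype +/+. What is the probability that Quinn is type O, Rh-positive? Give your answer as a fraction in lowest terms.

1/4

Quinn's father's ABO genotype from I^A i × I^A I^B: 1/4 I^A I^A, 1/4 I^A I^B, 1/4 I^A i, 1/4 I^B i.
Crossing each possibility with the mother i i and summing P(type O): 1/4·0 + 1/4·0 + 1/4·1/2 + 1/4·1/2 = 1/4.
Similarly for Rh via the father's Rh distribution: P(Rh+) = 1.
Independent loci: 1/4 × 1 = 1/4.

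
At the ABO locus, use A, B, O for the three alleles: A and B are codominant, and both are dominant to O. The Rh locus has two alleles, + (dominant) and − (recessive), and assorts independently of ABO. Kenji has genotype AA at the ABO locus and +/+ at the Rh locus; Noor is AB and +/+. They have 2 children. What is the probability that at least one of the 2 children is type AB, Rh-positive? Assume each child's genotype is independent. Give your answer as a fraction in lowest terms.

3/4

ABO cross AA × AB → 1/2 A, 1/2 AB.
Rh cross +/+ × +/+ → 1 Rh+; so P(type AB, Rh-positive) = 1/2 × 1 = 1/2 per child.
P(none) = (1/2)^2 = 1/4; P(at least one) = 1 − 1/4 = 3/4.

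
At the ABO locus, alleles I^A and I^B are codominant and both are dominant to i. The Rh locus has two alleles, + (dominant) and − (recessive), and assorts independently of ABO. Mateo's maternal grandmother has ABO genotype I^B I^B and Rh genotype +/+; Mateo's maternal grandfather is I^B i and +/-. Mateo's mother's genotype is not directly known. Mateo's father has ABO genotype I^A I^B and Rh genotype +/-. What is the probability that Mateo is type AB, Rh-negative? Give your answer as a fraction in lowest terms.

Mateo's mother's ABO genotype from I^B I^B × I^B i: 1/2 I^B I^B, 1/2 I^B i.
Crossing each possibility with the father I^A I^B and summing P(type AB): 1/2·1/2 + 1/2·1/4 = 3/8.
Similarly for Rh via the mother's Rh distribution: P(Rh-) = 1/8.
Independent loci: 3/8 × 1/8 = 3/64.

3/64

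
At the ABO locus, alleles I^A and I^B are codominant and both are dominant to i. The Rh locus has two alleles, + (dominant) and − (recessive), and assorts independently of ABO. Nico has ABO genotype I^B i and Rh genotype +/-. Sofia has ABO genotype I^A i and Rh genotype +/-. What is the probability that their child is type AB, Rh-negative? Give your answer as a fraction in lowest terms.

ABO cross I^B i × I^A i → offspring phenotypes: 1/4 O, 1/4 A, 1/4 B, 1/4 AB.
Rh cross +/- × +/- → 3/4 Rh+, 1/4 Rh-.
Independent loci: P(type AB, Rh-negative) = 1/4 × 1/4 = 1/16.

1/16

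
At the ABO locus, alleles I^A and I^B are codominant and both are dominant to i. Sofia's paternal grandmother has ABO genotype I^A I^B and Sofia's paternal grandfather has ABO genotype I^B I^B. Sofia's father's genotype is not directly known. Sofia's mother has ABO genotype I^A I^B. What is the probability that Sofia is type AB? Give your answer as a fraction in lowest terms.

1/2

Sofia's father's ABO genotype from I^A I^B × I^B I^B: 1/2 I^A I^B, 1/2 I^B I^B.
Crossing each possibility with the mother I^A I^B and summing P(type AB): 1/2·1/2 + 1/2·1/2 = 1/2.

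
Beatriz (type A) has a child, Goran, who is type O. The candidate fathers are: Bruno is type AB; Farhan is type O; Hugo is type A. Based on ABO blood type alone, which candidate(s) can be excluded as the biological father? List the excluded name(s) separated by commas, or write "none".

Bruno

A candidate is excluded only if no genotype consistent with his phenotype could produce a type O child with a type A mother.
Bruno (type AB): no genotype consistent with that phenotype can produce a type-O child with a type-A mother.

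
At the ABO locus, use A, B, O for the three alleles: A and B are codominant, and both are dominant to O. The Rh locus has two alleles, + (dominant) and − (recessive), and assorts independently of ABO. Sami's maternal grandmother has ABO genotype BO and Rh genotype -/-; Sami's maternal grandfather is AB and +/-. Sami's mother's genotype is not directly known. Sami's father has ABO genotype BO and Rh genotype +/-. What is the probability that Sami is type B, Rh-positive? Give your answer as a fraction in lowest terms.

25/64

Sami's mother's ABO genotype from BO × AB: 1/4 AB, 1/4 AO, 1/4 BB, 1/4 BO.
Crossing each possibility with the father BO and summing P(type B): 1/4·1/2 + 1/4·1/4 + 1/4·1 + 1/4·3/4 = 5/8.
Similarly for Rh via the mother's Rh distribution: P(Rh+) = 5/8.
Independent loci: 5/8 × 5/8 = 25/64.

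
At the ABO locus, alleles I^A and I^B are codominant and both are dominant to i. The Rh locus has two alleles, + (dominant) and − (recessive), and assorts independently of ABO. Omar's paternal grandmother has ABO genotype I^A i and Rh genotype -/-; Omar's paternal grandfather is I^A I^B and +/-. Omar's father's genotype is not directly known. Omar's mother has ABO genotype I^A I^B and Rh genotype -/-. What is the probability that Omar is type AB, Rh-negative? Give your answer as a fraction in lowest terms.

9/32

Omar's father's ABO genotype from I^A i × I^A I^B: 1/4 I^A I^A, 1/4 I^A I^B, 1/4 I^A i, 1/4 I^B i.
Crossing each possibility with the mother I^A I^B and summing P(type AB): 1/4·1/2 + 1/4·1/2 + 1/4·1/4 + 1/4·1/4 = 3/8.
Similarly for Rh via the father's Rh distribution: P(Rh-) = 3/4.
Independent loci: 3/8 × 3/4 = 9/32.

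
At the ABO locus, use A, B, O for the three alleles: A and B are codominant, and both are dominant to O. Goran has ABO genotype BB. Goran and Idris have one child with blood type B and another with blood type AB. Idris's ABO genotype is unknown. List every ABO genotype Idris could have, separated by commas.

AB, AO

For each candidate genotype of Idris, check whether crossing it with BB can produce every observed child phenotype.
  AA → possible child types {AB} ✗
  AB → possible child types {B, AB} ✓
  AO → possible child types {B, AB} ✓
  BB → possible child types {B} ✗
  BO → possible child types {B} ✗
  OO → possible child types {B} ✗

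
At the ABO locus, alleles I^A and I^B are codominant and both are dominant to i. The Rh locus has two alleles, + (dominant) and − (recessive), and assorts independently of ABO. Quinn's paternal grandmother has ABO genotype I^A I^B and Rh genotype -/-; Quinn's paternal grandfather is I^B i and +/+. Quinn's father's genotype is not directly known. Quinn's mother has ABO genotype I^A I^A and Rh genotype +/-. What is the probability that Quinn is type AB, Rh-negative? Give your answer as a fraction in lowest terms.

Quinn's father's ABO genotype from I^A I^B × I^B i: 1/4 I^A I^B, 1/4 I^A i, 1/4 I^B I^B, 1/4 I^B i.
Crossing each possibility with the mother I^A I^A and summing P(type AB): 1/4·1/2 + 1/4·0 + 1/4·1 + 1/4·1/2 = 1/2.
Similarly for Rh via the father's Rh distribution: P(Rh-) = 1/4.
Independent loci: 1/2 × 1/4 = 1/8.

1/8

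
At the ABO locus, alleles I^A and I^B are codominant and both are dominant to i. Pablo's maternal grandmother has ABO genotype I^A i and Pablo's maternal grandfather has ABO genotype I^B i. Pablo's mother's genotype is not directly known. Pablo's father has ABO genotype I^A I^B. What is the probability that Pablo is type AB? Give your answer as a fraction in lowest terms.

Pablo's mother's ABO genotype from I^A i × I^B i: 1/4 I^A I^B, 1/4 I^A i, 1/4 I^B i, 1/4 i i.
Crossing each possibility with the father I^A I^B and summing P(type AB): 1/4·1/2 + 1/4·1/4 + 1/4·1/4 + 1/4·0 = 1/4.

1/4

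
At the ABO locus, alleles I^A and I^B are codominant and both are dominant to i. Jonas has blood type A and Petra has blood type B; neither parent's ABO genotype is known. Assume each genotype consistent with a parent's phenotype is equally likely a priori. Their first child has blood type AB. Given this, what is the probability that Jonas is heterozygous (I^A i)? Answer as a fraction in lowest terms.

Possible genotypes: Jonas ∈ {I^A I^A, I^A i}; Petra ∈ {I^B I^B, I^B i}.
Weight each parental genotype pair by prior × P(type-AB child):
  I^A I^A × I^B I^B: posterior weight 4/9.
  I^A I^A × I^B i: posterior weight 2/9.
  I^A i × I^B I^B: posterior weight 2/9.
  I^A i × I^B i: posterior weight 1/9.
Sum the posterior weight over pairs where Jonas is I^A i: 1/3.

1/3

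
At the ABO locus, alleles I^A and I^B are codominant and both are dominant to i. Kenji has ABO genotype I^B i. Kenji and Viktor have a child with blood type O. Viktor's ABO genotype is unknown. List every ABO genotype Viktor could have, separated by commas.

For each candidate genotype of Viktor, check whether crossing it with I^B i can produce every observed child phenotype.
  I^A I^A → possible child types {A, AB} ✗
  I^A I^B → possible child types {A, B, AB} ✗
  I^A i → possible child types {O, A, B, AB} ✓
  I^B I^B → possible child types {B} ✗
  I^B i → possible child types {O, B} ✓
  i i → possible child types {O, B} ✓

I^A i, I^B i, i i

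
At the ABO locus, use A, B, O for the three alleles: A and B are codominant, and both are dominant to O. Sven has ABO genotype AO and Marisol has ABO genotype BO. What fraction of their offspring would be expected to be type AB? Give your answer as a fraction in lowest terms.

1/4

ABO cross AO × BO → offspring phenotypes: 1/4 O, 1/4 A, 1/4 B, 1/4 AB.
So P(type AB) = 1/4.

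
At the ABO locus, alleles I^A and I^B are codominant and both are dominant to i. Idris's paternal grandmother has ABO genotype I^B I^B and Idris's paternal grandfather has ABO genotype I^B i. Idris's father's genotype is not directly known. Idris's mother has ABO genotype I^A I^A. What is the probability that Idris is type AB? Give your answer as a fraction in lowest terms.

Idris's father's ABO genotype from I^B I^B × I^B i: 1/2 I^B I^B, 1/2 I^B i.
Crossing each possibility with the mother I^A I^A and summing P(type AB): 1/2·1 + 1/2·1/2 = 3/4.

3/4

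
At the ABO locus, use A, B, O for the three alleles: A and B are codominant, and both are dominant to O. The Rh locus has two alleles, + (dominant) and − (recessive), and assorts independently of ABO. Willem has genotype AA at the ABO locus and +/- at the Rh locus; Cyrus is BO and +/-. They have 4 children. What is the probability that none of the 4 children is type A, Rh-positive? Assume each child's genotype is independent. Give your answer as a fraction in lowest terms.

625/4096

ABO cross AA × BO → 1/2 A, 1/2 AB.
Rh cross +/- × +/- → 3/4 Rh+, 1/4 Rh-; so P(type A, Rh-positive) = 1/2 × 3/4 = 3/8 per child.
P(not type A, Rh-positive) = 5/8 for one child; (5/8)^4 = 625/4096.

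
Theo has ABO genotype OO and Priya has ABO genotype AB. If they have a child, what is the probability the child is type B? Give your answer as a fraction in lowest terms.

ABO cross OO × AB → offspring phenotypes: 1/2 A, 1/2 B.
So P(type B) = 1/2.

1/2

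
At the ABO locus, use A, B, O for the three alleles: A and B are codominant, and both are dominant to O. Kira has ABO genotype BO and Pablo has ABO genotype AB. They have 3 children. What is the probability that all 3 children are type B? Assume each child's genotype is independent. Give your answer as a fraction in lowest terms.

1/8

ABO cross BO × AB → 1/4 A, 1/2 B, 1/4 AB.
So P(type B) = 1/2 per child.
All 3 independent: (1/2)^3 = 1/8.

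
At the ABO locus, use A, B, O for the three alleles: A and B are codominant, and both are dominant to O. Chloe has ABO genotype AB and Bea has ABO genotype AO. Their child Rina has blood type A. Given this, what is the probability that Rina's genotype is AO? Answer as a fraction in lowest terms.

1/2

Cross AB × AO → 1/4 AA, 1/4 AB, 1/4 AO, 1/4 BO.
Type-A genotypes among offspring: AA (1/4), AO (1/4); total 1/2.
P(AO | type A) = (1/4) / (1/2) = 1/2.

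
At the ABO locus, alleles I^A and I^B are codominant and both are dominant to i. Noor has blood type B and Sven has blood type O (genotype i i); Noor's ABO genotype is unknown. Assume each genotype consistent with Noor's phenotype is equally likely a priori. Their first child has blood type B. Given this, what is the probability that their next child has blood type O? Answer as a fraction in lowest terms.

1/6

Possible genotypes: Noor ∈ {I^B I^B, I^B i}; Sven ∈ {i i}.
Weight each parental genotype pair by prior × P(type-B child):
  I^B I^B × i i: posterior weight 2/3; P(next child type O) = 0.
  I^B i × i i: posterior weight 1/3; P(next child type O) = 1/2.
Weighted sum = 1/6.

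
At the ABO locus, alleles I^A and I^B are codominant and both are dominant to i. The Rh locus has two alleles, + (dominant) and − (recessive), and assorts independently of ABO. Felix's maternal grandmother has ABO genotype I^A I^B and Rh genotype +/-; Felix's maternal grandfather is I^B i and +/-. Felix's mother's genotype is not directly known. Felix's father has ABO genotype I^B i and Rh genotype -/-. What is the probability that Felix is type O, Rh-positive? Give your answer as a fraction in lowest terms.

1/16

Felix's mother's ABO genotype from I^A I^B × I^B i: 1/4 I^A I^B, 1/4 I^A i, 1/4 I^B I^B, 1/4 I^B i.
Crossing each possibility with the father I^B i and summing P(type O): 1/4·0 + 1/4·1/4 + 1/4·0 + 1/4·1/4 = 1/8.
Similarly for Rh via the mother's Rh distribution: P(Rh+) = 1/2.
Independent loci: 1/8 × 1/2 = 1/16.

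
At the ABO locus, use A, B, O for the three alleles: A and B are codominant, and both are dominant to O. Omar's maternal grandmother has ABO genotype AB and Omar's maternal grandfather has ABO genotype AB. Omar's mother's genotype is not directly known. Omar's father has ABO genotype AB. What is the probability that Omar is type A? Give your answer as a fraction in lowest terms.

1/4

Omar's mother's ABO genotype from AB × AB: 1/4 AA, 1/2 AB, 1/4 BB.
Crossing each possibility with the father AB and summing P(type A): 1/4·1/2 + 1/2·1/4 + 1/4·0 = 1/4.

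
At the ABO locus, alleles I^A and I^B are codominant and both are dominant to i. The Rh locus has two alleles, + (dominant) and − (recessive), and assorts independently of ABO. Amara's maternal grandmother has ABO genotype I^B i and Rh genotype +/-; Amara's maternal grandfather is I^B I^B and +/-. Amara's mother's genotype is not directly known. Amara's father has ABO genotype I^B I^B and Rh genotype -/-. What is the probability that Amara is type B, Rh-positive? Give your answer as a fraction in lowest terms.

Amara's mother's ABO genotype from I^B i × I^B I^B: 1/2 I^B I^B, 1/2 I^B i.
Crossing each possibility with the father I^B I^B and summing P(type B): 1/2·1 + 1/2·1 = 1.
Similarly for Rh via the mother's Rh distribution: P(Rh+) = 1/2.
Independent loci: 1 × 1/2 = 1/2.

1/2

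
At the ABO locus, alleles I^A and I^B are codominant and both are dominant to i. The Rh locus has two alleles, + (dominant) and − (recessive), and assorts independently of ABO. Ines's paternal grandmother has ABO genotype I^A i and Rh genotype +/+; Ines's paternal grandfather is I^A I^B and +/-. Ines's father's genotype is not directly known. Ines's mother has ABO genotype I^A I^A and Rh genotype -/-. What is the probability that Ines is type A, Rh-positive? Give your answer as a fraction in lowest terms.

Ines's father's ABO genotype from I^A i × I^A I^B: 1/4 I^A I^A, 1/4 I^A I^B, 1/4 I^A i, 1/4 I^B i.
Crossing each possibility with the mother I^A I^A and summing P(type A): 1/4·1 + 1/4·1/2 + 1/4·1 + 1/4·1/2 = 3/4.
Similarly for Rh via the father's Rh distribution: P(Rh+) = 3/4.
Independent loci: 3/4 × 3/4 = 9/16.

9/16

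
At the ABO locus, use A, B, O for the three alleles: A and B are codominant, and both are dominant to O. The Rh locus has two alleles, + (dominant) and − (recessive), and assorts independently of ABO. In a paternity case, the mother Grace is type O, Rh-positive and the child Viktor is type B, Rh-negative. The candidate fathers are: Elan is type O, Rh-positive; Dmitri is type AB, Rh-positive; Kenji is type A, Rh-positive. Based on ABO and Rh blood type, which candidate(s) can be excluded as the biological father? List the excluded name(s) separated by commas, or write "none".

A candidate is excluded only if no genotype consistent with his phenotype could produce a type B, Rh-negative child with a type O, Rh-positive mother.
Elan (type O, Rh+): no genotype consistent with that phenotype can produce a type-B Rh- child with a type-O mother.
Kenji (type A, Rh+): no genotype consistent with that phenotype can produce a type-B Rh- child with a type-O mother.

Elan, Kenji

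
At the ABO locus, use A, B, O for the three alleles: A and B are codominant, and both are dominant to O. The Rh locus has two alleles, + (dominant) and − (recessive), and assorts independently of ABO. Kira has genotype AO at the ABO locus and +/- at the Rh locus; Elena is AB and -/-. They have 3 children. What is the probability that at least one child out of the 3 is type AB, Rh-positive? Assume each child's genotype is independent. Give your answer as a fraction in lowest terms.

ABO cross AO × AB → 1/2 A, 1/4 B, 1/4 AB.
Rh cross +/- × -/- → 1/2 Rh+, 1/2 Rh-; so P(type AB, Rh-positive) = 1/4 × 1/2 = 1/8 per child.
P(none) = (7/8)^3 = 343/512; P(at least one) = 1 − 343/512 = 169/512.

169/512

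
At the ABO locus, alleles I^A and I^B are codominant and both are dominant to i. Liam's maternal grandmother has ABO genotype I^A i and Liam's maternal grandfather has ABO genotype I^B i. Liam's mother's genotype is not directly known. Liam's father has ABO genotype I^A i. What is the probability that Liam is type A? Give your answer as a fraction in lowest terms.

Liam's mother's ABO genotype from I^A i × I^B i: 1/4 I^A I^B, 1/4 I^A i, 1/4 I^B i, 1/4 i i.
Crossing each possibility with the father I^A i and summing P(type A): 1/4·1/2 + 1/4·3/4 + 1/4·1/4 + 1/4·1/2 = 1/2.

1/2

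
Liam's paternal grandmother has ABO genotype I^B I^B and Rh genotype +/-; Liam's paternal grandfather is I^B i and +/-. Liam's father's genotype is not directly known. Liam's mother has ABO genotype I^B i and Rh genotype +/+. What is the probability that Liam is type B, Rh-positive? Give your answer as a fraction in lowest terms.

Liam's father's ABO genotype from I^B I^B × I^B i: 1/2 I^B I^B, 1/2 I^B i.
Crossing each possibility with the mother I^B i and summing P(type B): 1/2·1 + 1/2·3/4 = 7/8.
Similarly for Rh via the father's Rh distribution: P(Rh+) = 1.
Independent loci: 7/8 × 1 = 7/8.

7/8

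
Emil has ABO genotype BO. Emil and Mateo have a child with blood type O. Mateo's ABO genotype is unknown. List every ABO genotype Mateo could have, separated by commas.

For each candidate genotype of Mateo, check whether crossing it with BO can produce every observed child phenotype.
  AA → possible child types {A, AB} ✗
  AB → possible child types {A, B, AB} ✗
  AO → possible child types {O, A, B, AB} ✓
  BB → possible child types {B} ✗
  BO → possible child types {O, B} ✓
  OO → possible child types {O, B} ✓

AO, BO, OO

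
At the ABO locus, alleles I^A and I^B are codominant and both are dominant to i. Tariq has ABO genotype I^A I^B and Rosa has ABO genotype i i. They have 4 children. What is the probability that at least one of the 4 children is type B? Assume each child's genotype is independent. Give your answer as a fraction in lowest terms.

ABO cross I^A I^B × i i → 1/2 A, 1/2 B.
So P(type B) = 1/2 per child.
P(none) = (1/2)^4 = 1/16; P(at least one) = 1 − 1/16 = 15/16.

15/16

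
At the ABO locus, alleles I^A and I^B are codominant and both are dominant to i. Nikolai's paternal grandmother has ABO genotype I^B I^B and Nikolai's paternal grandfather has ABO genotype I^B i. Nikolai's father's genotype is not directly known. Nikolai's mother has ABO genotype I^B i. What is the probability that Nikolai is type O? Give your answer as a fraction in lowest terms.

1/8

Nikolai's father's ABO genotype from I^B I^B × I^B i: 1/2 I^B I^B, 1/2 I^B i.
Crossing each possibility with the mother I^B i and summing P(type O): 1/2·0 + 1/2·1/4 = 1/8.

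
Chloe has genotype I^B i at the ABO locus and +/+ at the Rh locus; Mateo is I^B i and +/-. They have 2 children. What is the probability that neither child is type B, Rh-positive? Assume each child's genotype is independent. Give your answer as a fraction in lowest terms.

1/16

ABO cross I^B i × I^B i → 1/4 O, 3/4 B.
Rh cross +/+ × +/- → 1 Rh+; so P(type B, Rh-positive) = 3/4 × 1 = 3/4 per child.
P(not type B, Rh-positive) = 1/4 for one child; (1/4)^2 = 1/16.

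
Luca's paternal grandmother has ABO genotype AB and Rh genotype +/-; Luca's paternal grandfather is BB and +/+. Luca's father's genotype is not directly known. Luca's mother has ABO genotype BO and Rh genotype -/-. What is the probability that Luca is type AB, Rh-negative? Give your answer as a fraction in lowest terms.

Luca's father's ABO genotype from AB × BB: 1/2 AB, 1/2 BB.
Crossing each possibility with the mother BO and summing P(type AB): 1/2·1/4 + 1/2·0 = 1/8.
Similarly for Rh via the father's Rh distribution: P(Rh-) = 1/4.
Independent loci: 1/8 × 1/4 = 1/32.

1/32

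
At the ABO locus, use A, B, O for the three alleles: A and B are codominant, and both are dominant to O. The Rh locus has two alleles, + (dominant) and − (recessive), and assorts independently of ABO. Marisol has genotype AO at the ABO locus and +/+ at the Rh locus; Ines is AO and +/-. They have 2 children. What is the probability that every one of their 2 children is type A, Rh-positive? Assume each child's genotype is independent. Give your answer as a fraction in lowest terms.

ABO cross AO × AO → 1/4 O, 3/4 A.
Rh cross +/+ × +/- → 1 Rh+; so P(type A, Rh-positive) = 3/4 × 1 = 3/4 per child.
All 2 independent: (3/4)^2 = 9/16.

9/16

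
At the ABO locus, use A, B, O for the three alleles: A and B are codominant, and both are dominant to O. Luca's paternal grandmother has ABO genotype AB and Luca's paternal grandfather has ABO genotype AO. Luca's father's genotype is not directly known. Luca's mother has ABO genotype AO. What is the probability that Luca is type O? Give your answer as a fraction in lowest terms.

1/8

Luca's father's ABO genotype from AB × AO: 1/4 AA, 1/4 AB, 1/4 AO, 1/4 BO.
Crossing each possibility with the mother AO and summing P(type O): 1/4·0 + 1/4·0 + 1/4·1/4 + 1/4·1/4 = 1/8.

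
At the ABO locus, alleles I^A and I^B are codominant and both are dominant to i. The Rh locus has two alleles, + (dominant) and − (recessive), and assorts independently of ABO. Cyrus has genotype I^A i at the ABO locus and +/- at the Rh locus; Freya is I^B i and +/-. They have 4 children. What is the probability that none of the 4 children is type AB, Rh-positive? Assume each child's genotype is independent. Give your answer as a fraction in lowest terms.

28561/65536

ABO cross I^A i × I^B i → 1/4 O, 1/4 A, 1/4 B, 1/4 AB.
Rh cross +/- × +/- → 3/4 Rh+, 1/4 Rh-; so P(type AB, Rh-positive) = 1/4 × 3/4 = 3/16 per child.
P(not type AB, Rh-positive) = 13/16 for one child; (13/16)^4 = 28561/65536.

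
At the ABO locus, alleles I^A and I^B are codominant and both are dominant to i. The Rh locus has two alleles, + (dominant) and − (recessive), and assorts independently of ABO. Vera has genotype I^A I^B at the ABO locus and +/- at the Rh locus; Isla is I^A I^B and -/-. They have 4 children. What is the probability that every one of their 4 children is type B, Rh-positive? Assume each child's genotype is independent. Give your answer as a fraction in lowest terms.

1/4096

ABO cross I^A I^B × I^A I^B → 1/4 A, 1/4 B, 1/2 AB.
Rh cross +/- × -/- → 1/2 Rh+, 1/2 Rh-; so P(type B, Rh-positive) = 1/4 × 1/2 = 1/8 per child.
All 4 independent: (1/8)^4 = 1/4096.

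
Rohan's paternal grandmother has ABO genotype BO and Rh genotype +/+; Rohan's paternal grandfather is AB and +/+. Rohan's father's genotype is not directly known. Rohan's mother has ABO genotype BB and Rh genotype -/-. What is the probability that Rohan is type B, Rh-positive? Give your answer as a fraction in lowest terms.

3/4

Rohan's father's ABO genotype from BO × AB: 1/4 AB, 1/4 AO, 1/4 BB, 1/4 BO.
Crossing each possibility with the mother BB and summing P(type B): 1/4·1/2 + 1/4·1/2 + 1/4·1 + 1/4·1 = 3/4.
Similarly for Rh via the father's Rh distribution: P(Rh+) = 1.
Independent loci: 3/4 × 1 = 3/4.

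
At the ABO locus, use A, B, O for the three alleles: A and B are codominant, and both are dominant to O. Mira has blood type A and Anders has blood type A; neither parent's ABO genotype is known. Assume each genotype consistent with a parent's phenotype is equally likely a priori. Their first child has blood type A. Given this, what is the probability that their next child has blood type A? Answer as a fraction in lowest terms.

Possible genotypes: Mira ∈ {AA, AO}; Anders ∈ {AA, AO}.
Weight each parental genotype pair by prior × P(type-A child):
  AA × AA: posterior weight 4/15; P(next child type A) = 1.
  AA × AO: posterior weight 4/15; P(next child type A) = 1.
  AO × AA: posterior weight 4/15; P(next child type A) = 1.
  AO × AO: posterior weight 1/5; P(next child type A) = 3/4.
Weighted sum = 19/20.

19/20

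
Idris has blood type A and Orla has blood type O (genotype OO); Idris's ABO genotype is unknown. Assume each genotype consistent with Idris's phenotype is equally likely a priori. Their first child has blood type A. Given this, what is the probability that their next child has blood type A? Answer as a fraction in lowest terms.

5/6

Possible genotypes: Idris ∈ {AA, AO}; Orla ∈ {OO}.
Weight each parental genotype pair by prior × P(type-A child):
  AA × OO: posterior weight 2/3; P(next child type A) = 1.
  AO × OO: posterior weight 1/3; P(next child type A) = 1/2.
Weighted sum = 5/6.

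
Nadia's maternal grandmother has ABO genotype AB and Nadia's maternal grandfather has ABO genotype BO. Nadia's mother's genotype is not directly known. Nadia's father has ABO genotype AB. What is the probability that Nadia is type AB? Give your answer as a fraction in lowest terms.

3/8

Nadia's mother's ABO genotype from AB × BO: 1/4 AB, 1/4 AO, 1/4 BB, 1/4 BO.
Crossing each possibility with the father AB and summing P(type AB): 1/4·1/2 + 1/4·1/4 + 1/4·1/2 + 1/4·1/4 = 3/8.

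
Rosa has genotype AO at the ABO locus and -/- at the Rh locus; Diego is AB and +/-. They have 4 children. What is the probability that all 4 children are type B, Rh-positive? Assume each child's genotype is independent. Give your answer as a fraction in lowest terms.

1/4096

ABO cross AO × AB → 1/2 A, 1/4 B, 1/4 AB.
Rh cross -/- × +/- → 1/2 Rh+, 1/2 Rh-; so P(type B, Rh-positive) = 1/4 × 1/2 = 1/8 per child.
All 4 independent: (1/8)^4 = 1/4096.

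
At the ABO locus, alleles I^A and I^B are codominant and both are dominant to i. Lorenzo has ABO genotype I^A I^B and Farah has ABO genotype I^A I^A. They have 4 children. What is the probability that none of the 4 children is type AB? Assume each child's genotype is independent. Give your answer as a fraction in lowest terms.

1/16

ABO cross I^A I^B × I^A I^A → 1/2 A, 1/2 AB.
So P(type AB) = 1/2 per child.
P(not type AB) = 1/2 for one child; (1/2)^4 = 1/16.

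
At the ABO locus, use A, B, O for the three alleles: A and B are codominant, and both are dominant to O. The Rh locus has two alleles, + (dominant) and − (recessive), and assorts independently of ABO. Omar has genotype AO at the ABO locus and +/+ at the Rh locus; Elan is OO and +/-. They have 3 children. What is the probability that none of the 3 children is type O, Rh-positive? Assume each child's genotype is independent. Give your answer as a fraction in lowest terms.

ABO cross AO × OO → 1/2 O, 1/2 A.
Rh cross +/+ × +/- → 1 Rh+; so P(type O, Rh-positive) = 1/2 × 1 = 1/2 per child.
P(not type O, Rh-positive) = 1/2 for one child; (1/2)^3 = 1/8.

1/8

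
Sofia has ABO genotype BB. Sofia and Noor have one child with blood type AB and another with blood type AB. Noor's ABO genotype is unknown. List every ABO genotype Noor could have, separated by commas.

AA, AB, AO

For each candidate genotype of Noor, check whether crossing it with BB can produce every observed child phenotype.
  AA → possible child types {AB} ✓
  AB → possible child types {B, AB} ✓
  AO → possible child types {B, AB} ✓
  BB → possible child types {B} ✗
  BO → possible child types {B} ✗
  OO → possible child types {B} ✗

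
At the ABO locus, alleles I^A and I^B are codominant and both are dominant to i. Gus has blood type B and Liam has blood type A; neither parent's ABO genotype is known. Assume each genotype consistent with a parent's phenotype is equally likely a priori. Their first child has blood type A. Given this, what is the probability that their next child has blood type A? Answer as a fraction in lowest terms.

Possible genotypes: Gus ∈ {I^B I^B, I^B i}; Liam ∈ {I^A I^A, I^A i}.
Weight each parental genotype pair by prior × P(type-A child):
  I^B i × I^A I^A: posterior weight 2/3; P(next child type A) = 1/2.
  I^B i × I^A i: posterior weight 1/3; P(next child type A) = 1/4.
Weighted sum = 5/12.

5/12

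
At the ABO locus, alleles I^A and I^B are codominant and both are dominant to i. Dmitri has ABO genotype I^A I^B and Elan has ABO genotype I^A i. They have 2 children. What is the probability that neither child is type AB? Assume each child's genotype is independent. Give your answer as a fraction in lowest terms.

9/16

ABO cross I^A I^B × I^A i → 1/2 A, 1/4 B, 1/4 AB.
So P(type AB) = 1/4 per child.
P(not type AB) = 3/4 for one child; (3/4)^2 = 9/16.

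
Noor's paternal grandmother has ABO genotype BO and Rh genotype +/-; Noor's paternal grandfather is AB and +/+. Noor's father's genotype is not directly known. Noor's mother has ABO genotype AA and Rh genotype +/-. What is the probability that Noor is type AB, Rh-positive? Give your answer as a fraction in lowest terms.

Noor's father's ABO genotype from BO × AB: 1/4 AB, 1/4 AO, 1/4 BB, 1/4 BO.
Crossing each possibility with the mother AA and summing P(type AB): 1/4·1/2 + 1/4·0 + 1/4·1 + 1/4·1/2 = 1/2.
Similarly for Rh via the father's Rh distribution: P(Rh+) = 7/8.
Independent loci: 1/2 × 7/8 = 7/16.

7/16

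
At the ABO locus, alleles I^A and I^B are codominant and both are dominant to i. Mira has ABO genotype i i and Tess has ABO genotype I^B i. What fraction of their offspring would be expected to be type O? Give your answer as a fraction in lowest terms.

ABO cross i i × I^B i → offspring phenotypes: 1/2 O, 1/2 B.
So P(type O) = 1/2.

1/2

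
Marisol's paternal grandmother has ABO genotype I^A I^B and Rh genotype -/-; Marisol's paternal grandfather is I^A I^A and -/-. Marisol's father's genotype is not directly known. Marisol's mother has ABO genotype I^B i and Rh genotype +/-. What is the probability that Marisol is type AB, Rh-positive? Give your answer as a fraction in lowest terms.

Marisol's father's ABO genotype from I^A I^B × I^A I^A: 1/2 I^A I^A, 1/2 I^A I^B.
Crossing each possibility with the mother I^B i and summing P(type AB): 1/2·1/2 + 1/2·1/4 = 3/8.
Similarly for Rh via the father's Rh distribution: P(Rh+) = 1/2.
Independent loci: 3/8 × 1/2 = 3/16.

3/16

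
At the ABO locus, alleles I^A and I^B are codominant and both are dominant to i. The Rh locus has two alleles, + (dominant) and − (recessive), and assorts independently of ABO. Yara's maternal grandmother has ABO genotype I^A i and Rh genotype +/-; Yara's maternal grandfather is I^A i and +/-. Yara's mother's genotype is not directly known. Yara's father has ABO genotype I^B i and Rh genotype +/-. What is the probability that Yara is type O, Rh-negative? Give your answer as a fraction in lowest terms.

Yara's mother's ABO genotype from I^A i × I^A i: 1/4 I^A I^A, 1/2 I^A i, 1/4 i i.
Crossing each possibility with the father I^B i and summing P(type O): 1/4·0 + 1/2·1/4 + 1/4·1/2 = 1/4.
Similarly for Rh via the mother's Rh distribution: P(Rh-) = 1/4.
Independent loci: 1/4 × 1/4 = 1/16.

1/16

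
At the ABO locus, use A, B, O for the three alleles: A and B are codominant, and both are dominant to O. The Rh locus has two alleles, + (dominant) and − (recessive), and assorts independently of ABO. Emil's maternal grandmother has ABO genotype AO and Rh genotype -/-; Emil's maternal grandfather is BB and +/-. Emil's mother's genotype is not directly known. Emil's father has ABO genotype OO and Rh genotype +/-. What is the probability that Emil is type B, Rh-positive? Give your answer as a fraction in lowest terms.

5/16

Emil's mother's ABO genotype from AO × BB: 1/2 AB, 1/2 BO.
Crossing each possibility with the father OO and summing P(type B): 1/2·1/2 + 1/2·1/2 = 1/2.
Similarly for Rh via the mother's Rh distribution: P(Rh+) = 5/8.
Independent loci: 1/2 × 5/8 = 5/16.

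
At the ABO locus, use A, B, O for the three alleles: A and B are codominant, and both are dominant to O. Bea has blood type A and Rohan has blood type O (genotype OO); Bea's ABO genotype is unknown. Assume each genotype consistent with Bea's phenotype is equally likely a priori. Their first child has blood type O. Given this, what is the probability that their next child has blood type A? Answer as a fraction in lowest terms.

1/2

Possible genotypes: Bea ∈ {AA, AO}; Rohan ∈ {OO}.
Weight each parental genotype pair by prior × P(type-O child):
  AO × OO: posterior weight 1; P(next child type A) = 1/2.
Weighted sum = 1/2.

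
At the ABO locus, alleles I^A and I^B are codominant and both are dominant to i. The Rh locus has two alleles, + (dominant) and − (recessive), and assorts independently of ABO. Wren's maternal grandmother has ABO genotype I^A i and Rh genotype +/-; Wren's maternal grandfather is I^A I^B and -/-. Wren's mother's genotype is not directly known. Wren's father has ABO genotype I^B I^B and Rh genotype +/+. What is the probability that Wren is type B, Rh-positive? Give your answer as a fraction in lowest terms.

1/2

Wren's mother's ABO genotype from I^A i × I^A I^B: 1/4 I^A I^A, 1/4 I^A I^B, 1/4 I^A i, 1/4 I^B i.
Crossing each possibility with the father I^B I^B and summing P(type B): 1/4·0 + 1/4·1/2 + 1/4·1/2 + 1/4·1 = 1/2.
Similarly for Rh via the mother's Rh distribution: P(Rh+) = 1.
Independent loci: 1/2 × 1 = 1/2.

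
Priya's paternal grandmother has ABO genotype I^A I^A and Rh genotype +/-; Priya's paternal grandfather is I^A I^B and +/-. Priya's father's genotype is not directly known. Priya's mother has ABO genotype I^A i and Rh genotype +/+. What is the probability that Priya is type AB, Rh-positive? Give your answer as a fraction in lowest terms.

1/8

Priya's father's ABO genotype from I^A I^A × I^A I^B: 1/2 I^A I^A, 1/2 I^A I^B.
Crossing each possibility with the mother I^A i and summing P(type AB): 1/2·0 + 1/2·1/4 = 1/8.
Similarly for Rh via the father's Rh distribution: P(Rh+) = 1.
Independent loci: 1/8 × 1 = 1/8.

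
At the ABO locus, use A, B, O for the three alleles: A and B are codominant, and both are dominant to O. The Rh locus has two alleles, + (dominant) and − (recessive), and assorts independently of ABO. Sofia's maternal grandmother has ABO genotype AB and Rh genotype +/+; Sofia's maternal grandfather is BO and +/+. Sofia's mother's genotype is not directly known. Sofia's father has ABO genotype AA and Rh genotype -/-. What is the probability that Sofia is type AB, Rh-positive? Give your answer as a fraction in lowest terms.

Sofia's mother's ABO genotype from AB × BO: 1/4 AB, 1/4 AO, 1/4 BB, 1/4 BO.
Crossing each possibility with the father AA and summing P(type AB): 1/4·1/2 + 1/4·0 + 1/4·1 + 1/4·1/2 = 1/2.
Similarly for Rh via the mother's Rh distribution: P(Rh+) = 1.
Independent loci: 1/2 × 1 = 1/2.

1/2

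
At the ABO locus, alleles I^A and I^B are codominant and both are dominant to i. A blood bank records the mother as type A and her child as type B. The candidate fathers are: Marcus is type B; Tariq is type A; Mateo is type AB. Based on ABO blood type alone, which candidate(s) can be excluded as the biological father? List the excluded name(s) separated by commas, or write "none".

A candidate is excluded only if no genotype consistent with his phenotype could produce a type B child with a type A mother.
Tariq (type A): no genotype consistent with that phenotype can produce a type-B child with a type-A mother.

Tariq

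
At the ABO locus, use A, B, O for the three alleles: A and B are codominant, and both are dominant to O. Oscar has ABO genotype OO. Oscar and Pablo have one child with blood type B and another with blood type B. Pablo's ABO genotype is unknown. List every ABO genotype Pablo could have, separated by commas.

For each candidate genotype of Pablo, check whether crossing it with OO can produce every observed child phenotype.
  AA → possible child types {A} ✗
  AB → possible child types {A, B} ✓
  AO → possible child types {O, A} ✗
  BB → possible child types {B} ✓
  BO → possible child types {O, B} ✓
  OO → possible child types {O} ✗

AB, BB, BO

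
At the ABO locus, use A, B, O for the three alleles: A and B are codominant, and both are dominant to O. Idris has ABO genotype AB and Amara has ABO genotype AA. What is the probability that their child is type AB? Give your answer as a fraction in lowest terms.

ABO cross AB × AA → offspring phenotypes: 1/2 A, 1/2 AB.
So P(type AB) = 1/2.

1/2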